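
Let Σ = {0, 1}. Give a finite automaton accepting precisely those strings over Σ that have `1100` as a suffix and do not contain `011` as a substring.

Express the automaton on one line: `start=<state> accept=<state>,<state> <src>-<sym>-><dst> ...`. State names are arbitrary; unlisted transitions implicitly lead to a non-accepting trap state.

start=A accept=I A-0->B A-1->C B-0->B B-1->D C-0->B C-1->E D-0->B D-1->F E-0->G E-1->E F-0->H F-1->F G-0->I G-1->D H-0->J H-1->K I-0->B I-1->D J-0->L J-1->K K-0->L K-1->F L-0->L L-1->K

Run two small machines in parallel and take their product. One (5 states) tracks how much of the suffix `1100` has currently been matched; the other (4 states) tracks partial matches of the forbidden pattern `011`. Each combined state is a pair, one component from each; accept when both components accept.
       0  1 
>  A   B  C 
   B   B  D 
   C   B  E 
   D   B  F 
   E   G  E 
   F   H  F 
   G   I  D 
   H   J  K 
 * I   B  D 
   J   L  K 
   K   L  F 
   L   L  K 
(> = start, * = accepting)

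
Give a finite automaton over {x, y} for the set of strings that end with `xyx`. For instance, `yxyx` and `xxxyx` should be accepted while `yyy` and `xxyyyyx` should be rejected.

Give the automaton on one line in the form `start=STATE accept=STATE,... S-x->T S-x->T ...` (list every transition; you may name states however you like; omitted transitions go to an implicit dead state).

start=q0 accept=q3 q0-x->q1 q0-y->q0 q1-x->q1 q1-y->q2 q2-x->q3 q2-y->q0 q3-x->q1 q3-y->q2

Remember how much of `xyx` the current input suffix matches. State q0 means no match yet; q1 means the last symbol is `x`; q2 means the last 2 symbols are `xy`; q3 means the last 3 symbols are `xyx`. Only q3 accepts. On a mismatch, fall back to the longest proper suffix that is still a prefix of `xyx`.
A 4-state machine:
        x   y  
>  q0   q1  q0 
   q1   q1  q2 
   q2   q3  q0 
 * q3   q1  q2 
(> = start, * = accepting)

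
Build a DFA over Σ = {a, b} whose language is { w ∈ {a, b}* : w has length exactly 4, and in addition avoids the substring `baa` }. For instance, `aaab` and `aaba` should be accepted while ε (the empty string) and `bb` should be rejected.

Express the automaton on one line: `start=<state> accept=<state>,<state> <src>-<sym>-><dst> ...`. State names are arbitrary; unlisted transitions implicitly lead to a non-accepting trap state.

start=q0 accept=q9 q0-a->q1 q0-b->q2 q1-a->q3 q1-b->q4 q2-a->q5 q2-b->q4 q3-a->q6 q3-b->q6 q4-a->q7 q4-b->q6 q5-a->q8 q5-b->q6 q6-a->q9 q6-b->q9 q7-a->q8 q7-b->q9 q8-a->q8 q8-b->q8 q9-a->q8 q9-b->q8

Run two small machines in parallel and take their product. The first has 6 states tracking the input length, saturating at 5; the second has 4 states tracking partial matches of the forbidden pattern `baa`. A product state is a pair (one from each), accepting exactly when both do. Equivalent product states are then merged.
A 10-state machine:
        a   b  
>  q0   q1  q2 
   q1   q3  q4 
   q2   q5  q4 
   q3   q6  q6 
   q4   q7  q6 
   q5   q8  q6 
   q6   q9  q9 
   q7   q8  q9 
   q8   q8  q8 
 * q9   q8  q8 
(> = start, * = accepting)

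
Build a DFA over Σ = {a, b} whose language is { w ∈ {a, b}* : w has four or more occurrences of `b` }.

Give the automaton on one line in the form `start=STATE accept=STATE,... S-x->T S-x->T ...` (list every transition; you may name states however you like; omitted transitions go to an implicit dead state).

Only the number of `b`s matters, and only up to 5. Make a chain q0 → q1 → q2 → q3 → q4 → q5 advanced by each `b` (with q5 absorbing); every other symbol self-loops. The accepting set is {q4, q5}.
6 states suffice.
        a   b  
>  q0   q0  q1 
   q1   q1  q2 
   q2   q2  q3 
   q3   q3  q4 
 * q4   q4  q5 
 * q5   q5  q5 
(> = start, * = accepting)

start=q0 accept=q4,q5 q0-a->q0 q0-b->q1 q1-a->q1 q1-b->q2 q2-a->q2 q2-b->q3 q3-a->q3 q3-b->q4 q4-a->q4 q4-b->q5 q5-a->q5 q5-b->q5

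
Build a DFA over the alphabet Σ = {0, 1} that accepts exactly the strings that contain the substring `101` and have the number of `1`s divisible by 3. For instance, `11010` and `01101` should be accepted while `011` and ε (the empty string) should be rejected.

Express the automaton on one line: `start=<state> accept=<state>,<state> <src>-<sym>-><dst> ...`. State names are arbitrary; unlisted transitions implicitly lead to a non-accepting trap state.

start=s0 accept=s8 s0-0->s0 s0-1->s1 s1-0->s2 s1-1->s3 s2-0->s4 s2-1->s5 s3-0->s6 s3-1->s7 s4-0->s4 s4-1->s3 s5-0->s5 s5-1->s8 s6-0->s9 s6-1->s8 s7-0->s10 s7-1->s1 s8-0->s8 s8-1->s11 s9-0->s9 s9-1->s7 s10-0->s0 s10-1->s11 s11-0->s11 s11-1->s5

Run two small machines in parallel and take their product. The first has 4 states tracking whether and how much of `101` has been seen; the second has 3 states tracking the count of `1`s modulo 3. A product state is a pair (one from each), accepting exactly when both do.
A 12-state machine:
          0    1  
>  s0     s0   s1 
   s1     s2   s3 
   s2     s4   s5 
   s3     s6   s7 
   s4     s4   s3 
   s5     s5   s8 
   s6     s9   s8 
   s7    s10   s1 
 * s8     s8  s11 
   s9     s9   s7 
   s10    s0  s11 
   s11   s11   s5 
(> = start, * = accepting)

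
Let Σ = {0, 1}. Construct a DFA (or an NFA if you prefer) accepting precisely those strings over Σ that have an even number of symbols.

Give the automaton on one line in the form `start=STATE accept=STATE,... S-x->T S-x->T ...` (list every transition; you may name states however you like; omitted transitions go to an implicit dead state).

start=S0 accept=S0 S0-0->S1 S0-1->S1 S1-0->S0 S1-1->S0

Only the length mod 2 matters, so use a 2-cycle: from any state, every input symbol moves to the next state, wrapping S1 back to S0. Mark S0 accepting.
        0   1  
>* S0   S1  S1 
   S1   S0  S0 
(> = start, * = accepting)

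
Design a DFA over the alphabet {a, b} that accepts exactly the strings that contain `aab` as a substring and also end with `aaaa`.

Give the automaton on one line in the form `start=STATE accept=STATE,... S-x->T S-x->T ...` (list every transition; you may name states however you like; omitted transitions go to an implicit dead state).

start=q0 accept=q7 q0-a->q1 q0-b->q0 q1-a->q2 q1-b->q0 q2-a->q2 q2-b->q3 q3-a->q4 q3-b->q3 q4-a->q5 q4-b->q3 q5-a->q6 q5-b->q3 q6-a->q7 q6-b->q3 q7-a->q7 q7-b->q3

Build one automaton per condition and run them in lockstep. The first has 4 states tracking whether and how much of `aab` has been seen; the second has 5 states tracking how much of the suffix `aaaa` has currently been matched. A product state is a pair (one from each), accepting exactly when both do. Minimizing collapses redundant product states.
An 8-state machine:
        a   b  
>  q0   q1  q0 
   q1   q2  q0 
   q2   q2  q3 
   q3   q4  q3 
   q4   q5  q3 
   q5   q6  q3 
   q6   q7  q3 
 * q7   q7  q3 
(> = start, * = accepting)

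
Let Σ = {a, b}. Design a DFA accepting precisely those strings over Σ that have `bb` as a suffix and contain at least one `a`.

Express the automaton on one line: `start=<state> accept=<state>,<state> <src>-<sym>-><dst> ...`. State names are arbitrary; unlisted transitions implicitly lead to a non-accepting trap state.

start=q0 accept=q7,q8 q0-a->q1 q0-b->q2 q1-a->q3 q1-b->q4 q2-a->q1 q2-b->q5 q3-a->q3 q3-b->q6 q4-a->q3 q4-b->q7 q5-a->q1 q5-b->q5 q6-a->q3 q6-b->q8 q7-a->q3 q7-b->q7 q8-a->q3 q8-b->q8

Handle the two conditions separately and then intersect. The first has 3 states tracking how much of the suffix `bb` has currently been matched; the second has 3 states tracking the count of `a`s, saturating at 2. A product state is a pair (one from each), accepting exactly when both do.
With 9 states:
        a   b  
>  q0   q1  q2 
   q1   q3  q4 
   q2   q1  q5 
   q3   q3  q6 
   q4   q3  q7 
   q5   q1  q5 
   q6   q3  q8 
 * q7   q3  q7 
 * q8   q3  q8 
(> = start, * = accepting)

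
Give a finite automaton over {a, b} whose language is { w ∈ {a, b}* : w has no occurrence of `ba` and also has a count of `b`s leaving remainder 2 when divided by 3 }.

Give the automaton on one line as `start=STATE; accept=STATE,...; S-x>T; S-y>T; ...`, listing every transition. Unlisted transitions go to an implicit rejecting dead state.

Run two small machines in parallel and take their product. The first has 3 states tracking partial matches of the forbidden pattern `ba`; the second has 3 states tracking the count of `b`s modulo 3. A product state is a pair (one from each), accepting exactly when both do. After merging equivalent states the machine shrinks.
        a   b  
>  q0   q0  q1 
   q1   q2  q3 
   q2   q2  q2 
 * q3   q2  q4 
   q4   q2  q1 
(> = start, * = accepting)

start=q0; accept=q3; q0-a>q0; q0-b>q1; q1-a>q2; q1-b>q3; q2-a>q2; q2-b>q2; q3-a>q2; q3-b>q4; q4-a>q2; q4-b>q1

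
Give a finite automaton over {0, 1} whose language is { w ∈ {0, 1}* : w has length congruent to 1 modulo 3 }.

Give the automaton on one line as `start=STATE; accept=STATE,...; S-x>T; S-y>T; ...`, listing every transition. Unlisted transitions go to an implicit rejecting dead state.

start=S0; accept=S1; S0-0>S1; S0-1>S1; S1-0>S2; S1-1>S2; S2-0>S0; S2-1>S0

Count input length modulo 3: every symbol advances one step around the cycle S0 → S1 → S2 → S0. Accept at S1.
A 3-state machine:
        0   1  
>  S0   S1  S1 
 * S1   S2  S2 
   S2   S0  S0 
(> = start, * = accepting)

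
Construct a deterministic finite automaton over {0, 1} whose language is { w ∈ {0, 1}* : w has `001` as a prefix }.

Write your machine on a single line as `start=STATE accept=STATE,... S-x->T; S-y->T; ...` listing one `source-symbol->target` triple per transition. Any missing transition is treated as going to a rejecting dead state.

start=q0; accept=q3; q0-0->q1; q0-1->q4; q1-0->q2; q1-1->q4; q2-0->q4; q2-1->q3; q3-0->q3; q3-1->q3; q4-0->q4; q4-1->q4

Walk along `001` while the input agrees: from q0 take `0` to q1, and so on. Any deviation drops to the rejecting sink q4. Once q3 is reached the prefix is confirmed and every continuation is accepted.
A 5-state machine:
        0   1  
>  q0   q1  q4 
   q1   q2  q4 
   q2   q4  q3 
 * q3   q3  q3 
   q4   q4  q4 
(> = start, * = accepting)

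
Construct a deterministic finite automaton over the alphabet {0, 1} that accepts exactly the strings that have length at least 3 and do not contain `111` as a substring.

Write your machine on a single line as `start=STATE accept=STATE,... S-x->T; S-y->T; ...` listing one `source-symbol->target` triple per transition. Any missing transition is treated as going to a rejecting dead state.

Build one automaton per condition and run them in lockstep. The first has 5 states tracking the input length, saturating at 4; the second has 4 states tracking partial matches of the forbidden pattern `111`. A product state is a pair (one from each), accepting exactly when both do. Minimizing collapses redundant product states.
10 states suffice.
        0   1  
>  q0   q1  q2 
   q1   q3  q4 
   q2   q3  q5 
   q3   q6  q7 
   q4   q6  q8 
   q5   q6  q9 
 * q6   q6  q7 
 * q7   q6  q8 
 * q8   q6  q9 
   q9   q9  q9 
(> = start, * = accepting)

start=q0; accept=q6,q7,q8; q0-0->q1; q0-1->q2; q1-0->q3; q1-1->q4; q2-0->q3; q2-1->q5; q3-0->q6; q3-1->q7; q4-0->q6; q4-1->q8; q5-0->q6; q5-1->q9; q6-0->q6; q6-1->q7; q7-0->q6; q7-1->q8; q8-0->q6; q8-1->q9; q9-0->q9; q9-1->q9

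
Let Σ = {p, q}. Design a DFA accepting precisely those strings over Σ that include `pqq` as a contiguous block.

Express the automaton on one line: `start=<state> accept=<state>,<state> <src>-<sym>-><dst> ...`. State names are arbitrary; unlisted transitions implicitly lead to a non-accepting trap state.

start=s0 accept=s3 s0-p->s1 s0-q->s0 s1-p->s1 s1-q->s2 s2-p->s1 s2-q->s3 s3-p->s3 s3-q->s3

Track how much of `pqq` has been matched so far: state s0 is no progress, s3 is the absorbing accept state reached once `pqq` has occurred. Intermediate states record partial matches; on a mismatch, fall back to the longest reusable overlap.
4 states suffice.
        p   q  
>  s0   s1  s0 
   s1   s1  s2 
   s2   s1  s3 
 * s3   s3  s3 
(> = start, * = accepting)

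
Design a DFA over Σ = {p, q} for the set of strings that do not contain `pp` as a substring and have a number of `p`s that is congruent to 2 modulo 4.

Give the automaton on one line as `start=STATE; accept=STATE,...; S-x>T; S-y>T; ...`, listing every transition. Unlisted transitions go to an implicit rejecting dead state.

Handle the two conditions separately and then intersect. One (3 states) tracks partial matches of the forbidden pattern `pp`; the other (4 states) tracks the count of `p`s modulo 4. Each combined state is a pair, one component from each; accept when both components accept. After merging equivalent states the machine shrinks.
A 9-state machine:
        p   q  
>  S0   S1  S0 
   S1   S2  S3 
   S2   S2  S2 
   S3   S4  S3 
 * S4   S2  S5 
 * S5   S6  S5 
   S6   S2  S7 
   S7   S8  S7 
   S8   S2  S0 
(> = start, * = accepting)

start=S0; accept=S4,S5; S0-p>S1; S0-q>S0; S1-p>S2; S1-q>S3; S2-p>S2; S2-q>S2; S3-p>S4; S3-q>S3; S4-p>S2; S4-q>S5; S5-p>S6; S5-q>S5; S6-p>S2; S6-q>S7; S7-p>S8; S7-q>S7; S8-p>S2; S8-q>S0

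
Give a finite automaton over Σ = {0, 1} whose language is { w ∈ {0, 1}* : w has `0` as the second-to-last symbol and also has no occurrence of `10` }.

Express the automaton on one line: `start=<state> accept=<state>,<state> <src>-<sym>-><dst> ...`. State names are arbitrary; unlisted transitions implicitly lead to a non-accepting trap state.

Handle the two conditions separately and then intersect. The first has 7 states tracking the last 2 symbols read; the second has 3 states tracking partial matches of the forbidden pattern `10`. A product state is a pair (one from each), accepting exactly when both do.
        0   1  
>  S0   S1  S2 
   S1   S3  S4 
   S2   S5  S6 
 * S3   S3  S4 
 * S4   S5  S6 
   S5   S7  S8 
   S6   S5  S6 
   S7   S7  S8 
   S8   S5  S9 
   S9   S5  S9 
(> = start, * = accepting)

start=S0 accept=S3,S4 S0-0->S1 S0-1->S2 S1-0->S3 S1-1->S4 S2-0->S5 S2-1->S6 S3-0->S3 S3-1->S4 S4-0->S5 S4-1->S6 S5-0->S7 S5-1->S8 S6-0->S5 S6-1->S6 S7-0->S7 S7-1->S8 S8-0->S5 S8-1->S9 S9-0->S5 S9-1->S9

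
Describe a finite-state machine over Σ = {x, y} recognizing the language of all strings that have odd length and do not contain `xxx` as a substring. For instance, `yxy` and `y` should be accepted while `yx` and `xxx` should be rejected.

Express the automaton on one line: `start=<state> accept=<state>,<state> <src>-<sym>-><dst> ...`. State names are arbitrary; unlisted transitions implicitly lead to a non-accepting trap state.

start=q0 accept=q1,q2,q6 q0-x->q1 q0-y->q2 q1-x->q3 q1-y->q0 q2-x->q4 q2-y->q0 q3-x->q5 q3-y->q2 q4-x->q6 q4-y->q2 q5-x->q7 q5-y->q7 q6-x->q7 q6-y->q0 q7-x->q5 q7-y->q5

Run two small machines in parallel and take their product. The first has 2 states tracking the input length modulo 2; the second has 4 states tracking partial matches of the forbidden pattern `xxx`. A product state is a pair (one from each), accepting exactly when both do.
        x   y  
>  q0   q1  q2 
 * q1   q3  q0 
 * q2   q4  q0 
   q3   q5  q2 
   q4   q6  q2 
   q5   q7  q7 
 * q6   q7  q0 
   q7   q5  q5 
(> = start, * = accepting)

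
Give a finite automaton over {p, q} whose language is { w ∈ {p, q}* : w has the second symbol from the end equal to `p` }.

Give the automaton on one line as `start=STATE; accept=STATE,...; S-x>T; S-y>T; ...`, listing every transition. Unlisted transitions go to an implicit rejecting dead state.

start=S0; accept=S3,S4; S0-p>S1; S0-q>S2; S1-p>S3; S1-q>S4; S2-p>S5; S2-q>S6; S3-p>S3; S3-q>S4; S4-p>S5; S4-q>S6; S5-p>S3; S5-q>S4; S6-p>S5; S6-q>S6

Because acceptance depends on a position counted from the end, the machine has to buffer the most recent 2 symbols. Make each state the string of the last up-to-2 symbols read; on input `x` shift the window left and append `x`. Accept when the buffered window has length 2 and begins with `p`.
With 7 states:
        p   q  
>  S0   S1  S2 
   S1   S3  S4 
   S2   S5  S6 
 * S3   S3  S4 
 * S4   S5  S6 
   S5   S3  S4 
   S6   S5  S6 
(> = start, * = accepting)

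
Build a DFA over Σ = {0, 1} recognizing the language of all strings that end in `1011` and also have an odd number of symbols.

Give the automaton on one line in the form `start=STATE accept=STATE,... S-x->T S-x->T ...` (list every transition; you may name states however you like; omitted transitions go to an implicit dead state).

Build one automaton per condition and run them in lockstep. The first has 5 states tracking how much of the suffix `1011` has currently been matched; the second has 2 states tracking the input length modulo 2. A product state is a pair (one from each), accepting exactly when both do. After merging equivalent states the machine shrinks.
6 states suffice.
        0   1  
>  s0   s1  s1 
   s1   s0  s2 
   s2   s3  s1 
   s3   s0  s4 
   s4   s3  s5 
 * s5   s0  s2 
(> = start, * = accepting)

start=s0 accept=s5 s0-0->s1 s0-1->s1 s1-0->s0 s1-1->s2 s2-0->s3 s2-1->s1 s3-0->s0 s3-1->s4 s4-0->s3 s4-1->s5 s5-0->s0 s5-1->s2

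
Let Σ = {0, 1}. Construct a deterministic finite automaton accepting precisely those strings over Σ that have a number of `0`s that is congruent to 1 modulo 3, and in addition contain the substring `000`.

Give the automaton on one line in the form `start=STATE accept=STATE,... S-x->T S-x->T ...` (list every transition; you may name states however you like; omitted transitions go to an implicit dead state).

Run two small machines in parallel and take their product. One (3 states) tracks the count of `0`s modulo 3; the other (4 states) tracks whether and how much of `000` has been seen. Each combined state is a pair, one component from each; accept when both components accept.
With 12 states:
          0    1  
>  s0     s1   s0 
   s1     s2   s3 
   s2     s4   s5 
   s3     s6   s3 
   s4     s7   s4 
   s5     s8   s5 
   s6     s9   s5 
 * s7    s10   s7 
   s8    s11   s0 
   s9     s7   s0 
   s10    s4  s10 
   s11   s10   s3 
(> = start, * = accepting)

start=s0 accept=s7 s0-0->s1 s0-1->s0 s1-0->s2 s1-1->s3 s2-0->s4 s2-1->s5 s3-0->s6 s3-1->s3 s4-0->s7 s4-1->s4 s5-0->s8 s5-1->s5 s6-0->s9 s6-1->s5 s7-0->s10 s7-1->s7 s8-0->s11 s8-1->s0 s9-0->s7 s9-1->s0 s10-0->s4 s10-1->s10 s11-0->s10 s11-1->s3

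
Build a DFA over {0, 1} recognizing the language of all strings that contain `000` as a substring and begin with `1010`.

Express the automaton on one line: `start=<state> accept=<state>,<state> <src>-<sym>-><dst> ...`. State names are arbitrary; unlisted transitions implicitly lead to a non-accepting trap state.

start=q0 accept=q8 q0-0->q1 q0-1->q2 q1-0->q1 q1-1->q1 q2-0->q3 q2-1->q1 q3-0->q1 q3-1->q4 q4-0->q5 q4-1->q1 q5-0->q6 q5-1->q7 q6-0->q8 q6-1->q7 q7-0->q5 q7-1->q7 q8-0->q8 q8-1->q8

Build one automaton per condition and run them in lockstep. One (4 states) tracks whether and how much of `000` has been seen; the other (6 states) tracks whether the input so far still matches the prefix `1010`. Each combined state is a pair, one component from each; accept when both components accept. Minimizing collapses redundant product states.
A 9-state machine:
        0   1  
>  q0   q1  q2 
   q1   q1  q1 
   q2   q3  q1 
   q3   q1  q4 
   q4   q5  q1 
   q5   q6  q7 
   q6   q8  q7 
   q7   q5  q7 
 * q8   q8  q8 
(> = start, * = accepting)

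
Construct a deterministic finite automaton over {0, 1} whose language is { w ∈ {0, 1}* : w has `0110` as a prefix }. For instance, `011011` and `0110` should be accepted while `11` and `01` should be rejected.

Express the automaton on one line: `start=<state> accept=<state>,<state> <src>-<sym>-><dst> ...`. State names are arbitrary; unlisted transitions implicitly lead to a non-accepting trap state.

Walk along `0110` while the input agrees: from A take `0` to B, and so on. Any deviation drops to the rejecting sink F. Once E is reached the prefix is confirmed and every continuation is accepted.
A 6-state machine:
       0  1 
>  A   B  F 
   B   F  C 
   C   F  D 
   D   E  F 
 * E   E  E 
   F   F  F 
(> = start, * = accepting)

start=A accept=E A-0->B A-1->F B-0->F B-1->C C-0->F C-1->D D-0->E D-1->F E-0->E E-1->E F-0->F F-1->F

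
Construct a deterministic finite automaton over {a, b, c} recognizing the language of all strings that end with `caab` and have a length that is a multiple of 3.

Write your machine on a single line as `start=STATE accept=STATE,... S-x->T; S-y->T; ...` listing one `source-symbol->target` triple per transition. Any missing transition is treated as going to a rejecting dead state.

start=s0; accept=s6; s0-a->s1; s0-b->s1; s0-c->s1; s1-a->s2; s1-b->s2; s1-c->s2; s2-a->s0; s2-b->s0; s2-c->s3; s3-a->s4; s3-b->s1; s3-c->s1; s4-a->s5; s4-b->s2; s4-c->s2; s5-a->s0; s5-b->s6; s5-c->s3; s6-a->s1; s6-b->s1; s6-c->s1

Handle the two conditions separately and then intersect. One (5 states) tracks how much of the suffix `caab` has currently been matched; the other (3 states) tracks the input length modulo 3. Each combined state is a pair, one component from each; accept when both components accept. After merging equivalent states the machine shrinks.
With 7 states:
        a   b   c  
>  s0   s1  s1  s1 
   s1   s2  s2  s2 
   s2   s0  s0  s3 
   s3   s4  s1  s1 
   s4   s5  s2  s2 
   s5   s0  s6  s3 
 * s6   s1  s1  s1 
(> = start, * = accepting)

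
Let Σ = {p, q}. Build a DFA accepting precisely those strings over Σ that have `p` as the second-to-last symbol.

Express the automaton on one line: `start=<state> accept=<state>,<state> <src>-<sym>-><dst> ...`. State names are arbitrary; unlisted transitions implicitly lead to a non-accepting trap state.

start=s0 accept=s3,s4 s0-p->s1 s0-q->s2 s1-p->s3 s1-q->s4 s2-p->s5 s2-q->s6 s3-p->s3 s3-q->s4 s4-p->s5 s4-q->s6 s5-p->s3 s5-q->s4 s6-p->s5 s6-q->s6

Because acceptance depends on a position counted from the end, the machine has to buffer the most recent 2 symbols. Make each state the string of the last up-to-2 symbols read; on input `x` shift the window left and append `x`. Accept when the buffered window has length 2 and begins with `p`.
7 states suffice.
        p   q  
>  s0   s1  s2 
   s1   s3  s4 
   s2   s5  s6 
 * s3   s3  s4 
 * s4   s5  s6 
   s5   s3  s4 
   s6   s5  s6 
(> = start, * = accepting)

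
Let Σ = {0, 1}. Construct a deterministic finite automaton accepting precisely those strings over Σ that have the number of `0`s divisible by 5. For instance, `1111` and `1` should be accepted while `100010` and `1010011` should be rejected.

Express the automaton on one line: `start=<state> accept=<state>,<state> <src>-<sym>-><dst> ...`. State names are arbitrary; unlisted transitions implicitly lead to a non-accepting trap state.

Keep the running count of `0`s modulo 5: each `0` advances along the cycle S0 → S1 → S2 → S3 → S4 → S0 while other symbols loop. Accept at S0.
With 5 states:
        0   1  
>* S0   S1  S0 
   S1   S2  S1 
   S2   S3  S2 
   S3   S4  S3 
   S4   S0  S4 
(> = start, * = accepting)

start=S0 accept=S0 S0-0->S1 S0-1->S0 S1-0->S2 S1-1->S1 S2-0->S3 S2-1->S2 S3-0->S4 S3-1->S3 S4-0->S0 S4-1->S4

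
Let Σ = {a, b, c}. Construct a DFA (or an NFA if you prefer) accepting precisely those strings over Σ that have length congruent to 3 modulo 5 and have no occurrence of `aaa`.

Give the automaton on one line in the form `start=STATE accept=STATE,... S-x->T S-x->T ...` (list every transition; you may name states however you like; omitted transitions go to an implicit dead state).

start=q0 accept=q7,q8,q9 q0-a->q1 q0-b->q2 q0-c->q2 q1-a->q3 q1-b->q4 q1-c->q4 q2-a->q5 q2-b->q4 q2-c->q4 q3-a->q6 q3-b->q7 q3-c->q7 q4-a->q8 q4-b->q7 q4-c->q7 q5-a->q9 q5-b->q7 q5-c->q7 q6-a->q6 q6-b->q6 q6-c->q6 q7-a->q10 q7-b->q11 q7-c->q11 q8-a->q12 q8-b->q11 q8-c->q11 q9-a->q6 q9-b->q11 q9-c->q11 q10-a->q13 q10-b->q0 q10-c->q0 q11-a->q14 q11-b->q0 q11-c->q0 q12-a->q6 q12-b->q0 q12-c->q0 q13-a->q6 q13-b->q2 q13-c->q2 q14-a->q15 q14-b->q2 q14-c->q2 q15-a->q6 q15-b->q4 q15-c->q4

Build one automaton per condition and run them in lockstep. The first has 5 states tracking the input length modulo 5; the second has 4 states tracking partial matches of the forbidden pattern `aaa`. A product state is a pair (one from each), accepting exactly when both do. Minimizing collapses redundant product states.
With 16 states:
          a    b    c  
>  q0     q1   q2   q2 
   q1     q3   q4   q4 
   q2     q5   q4   q4 
   q3     q6   q7   q7 
   q4     q8   q7   q7 
   q5     q9   q7   q7 
   q6     q6   q6   q6 
 * q7    q10  q11  q11 
 * q8    q12  q11  q11 
 * q9     q6  q11  q11 
   q10   q13   q0   q0 
   q11   q14   q0   q0 
   q12    q6   q0   q0 
   q13    q6   q2   q2 
   q14   q15   q2   q2 
   q15    q6   q4   q4 
(> = start, * = accepting)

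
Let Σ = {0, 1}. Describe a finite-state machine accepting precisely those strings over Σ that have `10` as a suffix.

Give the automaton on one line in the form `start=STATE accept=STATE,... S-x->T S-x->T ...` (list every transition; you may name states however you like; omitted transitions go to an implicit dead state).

Remember how much of `10` the current input suffix matches. State s0 means no match yet; s1 means the last symbol is `1`; s2 means the last 2 symbols are `10`. Only s2 accepts. On a mismatch, fall back to the longest proper suffix that is still a prefix of `10`.
        0   1  
>  s0   s0  s1 
   s1   s2  s1 
 * s2   s0  s1 
(> = start, * = accepting)

start=s0 accept=s2 s0-0->s0 s0-1->s1 s1-0->s2 s1-1->s1 s2-0->s0 s2-1->s1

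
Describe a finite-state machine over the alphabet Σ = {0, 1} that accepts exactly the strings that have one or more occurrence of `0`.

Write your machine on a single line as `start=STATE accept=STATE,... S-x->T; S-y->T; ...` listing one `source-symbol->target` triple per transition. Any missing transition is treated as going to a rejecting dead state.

start=s0; accept=s1,s2; s0-0->s1; s0-1->s0; s1-0->s2; s1-1->s1; s2-0->s2; s2-1->s2

Count `0`s, saturating at 2: state s0 means no `0` yet, s1 means one `0` seen, s2 means more than one. Each `0` increments (capped at s2); other symbols loop. Accept from {s1, s2}.
With 3 states:
        0   1  
>  s0   s1  s0 
 * s1   s2  s1 
 * s2   s2  s2 
(> = start, * = accepting)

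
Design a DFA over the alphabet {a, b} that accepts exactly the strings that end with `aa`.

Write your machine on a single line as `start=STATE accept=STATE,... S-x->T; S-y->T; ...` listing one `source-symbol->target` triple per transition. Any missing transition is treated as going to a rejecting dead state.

start=q0; accept=q2; q0-a->q1; q0-b->q0; q1-a->q2; q1-b->q0; q2-a->q2; q2-b->q0

Let each state record the length of the longest suffix of the input read so far that is also a prefix of `aa`. q1 means the last symbol is `a`; q2 means the last 2 symbols are `aa`. Accept only at q2, where the string currently ends in `aa`.
        a   b  
>  q0   q1  q0 
   q1   q2  q0 
 * q2   q2  q0 
(> = start, * = accepting)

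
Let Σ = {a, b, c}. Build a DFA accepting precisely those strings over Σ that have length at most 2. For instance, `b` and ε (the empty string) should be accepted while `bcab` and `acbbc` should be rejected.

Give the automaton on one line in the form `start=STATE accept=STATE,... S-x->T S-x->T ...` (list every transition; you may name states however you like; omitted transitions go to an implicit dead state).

We only need to distinguish lengths 0, 1, …, 2, and '>2'. Chain q0 → q1 → q2 → q3 on every symbol, with q3 looping. Accepting states: {q0, q1, q2}.
        a   b   c  
>* q0   q1  q1  q1 
 * q1   q2  q2  q2 
 * q2   q3  q3  q3 
   q3   q3  q3  q3 
(> = start, * = accepting)

start=q0 accept=q0,q1,q2 q0-a->q1 q0-b->q1 q0-c->q1 q1-a->q2 q1-b->q2 q1-c->q2 q2-a->q3 q2-b->q3 q2-c->q3 q3-a->q3 q3-b->q3 q3-c->q3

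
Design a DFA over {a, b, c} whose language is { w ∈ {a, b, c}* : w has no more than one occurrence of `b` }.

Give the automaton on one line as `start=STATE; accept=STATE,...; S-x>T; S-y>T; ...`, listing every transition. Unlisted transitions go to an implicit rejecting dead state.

start=q0; accept=q0,q1; q0-a>q0; q0-b>q1; q0-c>q0; q1-a>q1; q1-b>q2; q1-c>q1; q2-a>q2; q2-b>q2; q2-c>q2

Only the number of `b`s matters, and only up to 2. Make a chain q0 → q1 → q2 advanced by each `b` (with q2 absorbing); every other symbol self-loops. The accepting set is {q0, q1}.
3 states suffice.
        a   b   c  
>* q0   q0  q1  q0 
 * q1   q1  q2  q1 
   q2   q2  q2  q2 
(> = start, * = accepting)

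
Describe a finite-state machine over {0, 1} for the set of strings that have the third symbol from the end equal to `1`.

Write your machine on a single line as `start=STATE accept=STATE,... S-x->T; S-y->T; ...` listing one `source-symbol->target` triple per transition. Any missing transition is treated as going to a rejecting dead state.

start=S0; accept=S11,S12,S13,S14; S0-0->S1; S0-1->S2; S1-0->S3; S1-1->S4; S2-0->S5; S2-1->S6; S3-0->S7; S3-1->S8; S4-0->S9; S4-1->S10; S5-0->S11; S5-1->S12; S6-0->S13; S6-1->S14; S7-0->S7; S7-1->S8; S8-0->S9; S8-1->S10; S9-0->S11; S9-1->S12; S10-0->S13; S10-1->S14; S11-0->S7; S11-1->S8; S12-0->S9; S12-1->S10; S13-0->S11; S13-1->S12; S14-0->S13; S14-1->S14

Because acceptance depends on a position counted from the end, the machine has to buffer the most recent 3 symbols. Make each state the string of the last up-to-3 symbols read; on input `x` shift the window left and append `x`. Accept when the buffered window has length 3 and begins with `1`.
With 15 states:
          0    1  
>  S0     S1   S2 
   S1     S3   S4 
   S2     S5   S6 
   S3     S7   S8 
   S4     S9  S10 
   S5    S11  S12 
   S6    S13  S14 
   S7     S7   S8 
   S8     S9  S10 
   S9    S11  S12 
   S10   S13  S14 
 * S11    S7   S8 
 * S12    S9  S10 
 * S13   S11  S12 
 * S14   S13  S14 
(> = start, * = accepting)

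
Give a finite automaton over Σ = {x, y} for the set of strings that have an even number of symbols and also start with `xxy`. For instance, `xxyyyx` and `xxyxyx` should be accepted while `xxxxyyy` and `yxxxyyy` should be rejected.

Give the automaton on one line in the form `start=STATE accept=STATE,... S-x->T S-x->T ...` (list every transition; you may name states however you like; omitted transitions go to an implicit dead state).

Handle the two conditions separately and then intersect. One (2 states) tracks the input length modulo 2; the other (5 states) tracks whether the input so far still matches the prefix `xxy`. Each combined state is a pair, one component from each; accept when both components accept. Minimizing collapses redundant product states.
        x   y  
>  q0   q1  q2 
   q1   q3  q2 
   q2   q2  q2 
   q3   q2  q4 
   q4   q5  q5 
 * q5   q4  q4 
(> = start, * = accepting)

start=q0 accept=q5 q0-x->q1 q0-y->q2 q1-x->q3 q1-y->q2 q2-x->q2 q2-y->q2 q3-x->q2 q3-y->q4 q4-x->q5 q4-y->q5 q5-x->q4 q5-y->q4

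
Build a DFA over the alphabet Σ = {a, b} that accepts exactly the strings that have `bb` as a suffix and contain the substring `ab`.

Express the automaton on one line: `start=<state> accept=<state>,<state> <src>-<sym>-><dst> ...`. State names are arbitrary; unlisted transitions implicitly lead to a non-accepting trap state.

start=s0 accept=s3 s0-a->s1 s0-b->s0 s1-a->s1 s1-b->s2 s2-a->s1 s2-b->s3 s3-a->s1 s3-b->s3

Run two small machines in parallel and take their product. One (3 states) tracks how much of the suffix `bb` has currently been matched; the other (3 states) tracks whether and how much of `ab` has been seen. Each combined state is a pair, one component from each; accept when both components accept. After merging equivalent states the machine shrinks.
With 4 states:
        a   b  
>  s0   s1  s0 
   s1   s1  s2 
   s2   s1  s3 
 * s3   s1  s3 
(> = start, * = accepting)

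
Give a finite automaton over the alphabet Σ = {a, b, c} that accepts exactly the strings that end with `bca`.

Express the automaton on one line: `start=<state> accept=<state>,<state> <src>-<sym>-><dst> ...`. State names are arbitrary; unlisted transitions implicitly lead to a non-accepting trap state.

start=s0 accept=s3 s0-a->s0 s0-b->s1 s0-c->s0 s1-a->s0 s1-b->s1 s1-c->s2 s2-a->s3 s2-b->s1 s2-c->s0 s3-a->s0 s3-b->s1 s3-c->s0

Let each state record the length of the longest suffix of the input read so far that is also a prefix of `bca`. s1 means the last symbol is `b`; s2 means the last 2 symbols are `bc`; s3 means the last 3 symbols are `bca`. Accept only at s3, where the string currently ends in `bca`.
        a   b   c  
>  s0   s0  s1  s0 
   s1   s0  s1  s2 
   s2   s3  s1  s0 
 * s3   s0  s1  s0 
(> = start, * = accepting)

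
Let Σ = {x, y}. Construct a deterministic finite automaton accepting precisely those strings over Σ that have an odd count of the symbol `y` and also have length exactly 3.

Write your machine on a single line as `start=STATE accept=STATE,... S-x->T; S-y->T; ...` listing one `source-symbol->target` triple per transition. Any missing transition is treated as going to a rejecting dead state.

start=q0; accept=q6; q0-x->q1; q0-y->q2; q1-x->q3; q1-y->q4; q2-x->q4; q2-y->q3; q3-x->q5; q3-y->q6; q4-x->q6; q4-y->q5; q5-x->q5; q5-y->q5; q6-x->q5; q6-y->q5

Run two small machines in parallel and take their product. The first has 2 states tracking the count of `y`s modulo 2; the second has 5 states tracking the input length, saturating at 4. A product state is a pair (one from each), accepting exactly when both do. After merging equivalent states the machine shrinks.
7 states suffice.
        x   y  
>  q0   q1  q2 
   q1   q3  q4 
   q2   q4  q3 
   q3   q5  q6 
   q4   q6  q5 
   q5   q5  q5 
 * q6   q5  q5 
(> = start, * = accepting)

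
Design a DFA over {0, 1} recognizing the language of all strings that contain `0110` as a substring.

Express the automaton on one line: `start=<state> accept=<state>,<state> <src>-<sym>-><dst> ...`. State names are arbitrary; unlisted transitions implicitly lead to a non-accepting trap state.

start=q0 accept=q4 q0-0->q1 q0-1->q0 q1-0->q1 q1-1->q2 q2-0->q1 q2-1->q3 q3-0->q4 q3-1->q0 q4-0->q4 q4-1->q4

Track how much of `0110` has been matched so far: state q0 is no progress, q4 is the absorbing accept state reached once `0110` has occurred. Intermediate states record partial matches; on a mismatch, fall back to the longest reusable overlap.
With 5 states:
        0   1  
>  q0   q1  q0 
   q1   q1  q2 
   q2   q1  q3 
   q3   q4  q0 
 * q4   q4  q4 
(> = start, * = accepting)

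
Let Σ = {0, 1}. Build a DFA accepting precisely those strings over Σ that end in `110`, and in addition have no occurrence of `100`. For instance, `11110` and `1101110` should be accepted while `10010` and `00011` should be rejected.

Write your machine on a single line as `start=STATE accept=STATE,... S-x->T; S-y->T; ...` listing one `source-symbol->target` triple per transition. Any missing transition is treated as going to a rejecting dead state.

Run two small machines in parallel and take their product. One (4 states) tracks how much of the suffix `110` has currently been matched; the other (4 states) tracks partial matches of the forbidden pattern `100`. Each combined state is a pair, one component from each; accept when both components accept. Minimizing collapses redundant product states.
       0  1 
>  A   A  B 
   B   C  D 
   C   E  B 
   D   F  D 
   E   E  E 
 * F   E  B 
(> = start, * = accepting)

start=A; accept=F; A-0->A; A-1->B; B-0->C; B-1->D; C-0->E; C-1->B; D-0->F; D-1->D; E-0->E; E-1->E; F-0->E; F-1->B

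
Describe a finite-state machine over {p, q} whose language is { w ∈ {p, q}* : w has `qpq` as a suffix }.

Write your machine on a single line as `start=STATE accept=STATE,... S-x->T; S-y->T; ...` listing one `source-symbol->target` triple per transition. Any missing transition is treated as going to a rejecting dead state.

Remember how much of `qpq` the current input suffix matches. State A means no match yet; B means the last symbol is `q`; C means the last 2 symbols are `qp`; D means the last 3 symbols are `qpq`. Only D accepts. On a mismatch, fall back to the longest proper suffix that is still a prefix of `qpq`.
       p  q 
>  A   A  B 
   B   C  B 
   C   A  D 
 * D   C  B 
(> = start, * = accepting)

start=A; accept=D; A-p->A; A-q->B; B-p->C; B-q->B; C-p->A; C-q->D; D-p->C; D-q->B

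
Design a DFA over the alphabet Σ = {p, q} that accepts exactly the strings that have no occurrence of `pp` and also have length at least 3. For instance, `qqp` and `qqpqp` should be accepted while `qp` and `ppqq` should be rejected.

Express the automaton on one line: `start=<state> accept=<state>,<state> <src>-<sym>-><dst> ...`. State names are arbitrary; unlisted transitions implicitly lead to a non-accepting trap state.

start=A accept=G,H A-p->B A-q->C B-p->D B-q->E C-p->F C-q->E D-p->D D-q->D E-p->G E-q->H F-p->D F-q->H G-p->D G-q->H H-p->G H-q->H

Build one automaton per condition and run them in lockstep. One (3 states) tracks partial matches of the forbidden pattern `pp`; the other (5 states) tracks the input length, saturating at 4. Each combined state is a pair, one component from each; accept when both components accept. After merging equivalent states the machine shrinks.
       p  q 
>  A   B  C 
   B   D  E 
   C   F  E 
   D   D  D 
   E   G  H 
   F   D  H 
 * G   D  H 
 * H   G  H 
(> = start, * = accepting)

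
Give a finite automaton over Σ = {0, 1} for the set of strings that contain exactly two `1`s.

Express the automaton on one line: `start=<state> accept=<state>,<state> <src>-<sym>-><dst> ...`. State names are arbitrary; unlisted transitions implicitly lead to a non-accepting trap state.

Count `1`s, saturating at 3: states s0 through s2 mean 0 through 2 `1`s seen; s3 means more than 2. Each `1` increments (capped at s3); other symbols loop. Accept from {s2}.
With 4 states:
        0   1  
>  s0   s0  s1 
   s1   s1  s2 
 * s2   s2  s3 
   s3   s3  s3 
(> = start, * = accepting)

start=s0 accept=s2 s0-0->s0 s0-1->s1 s1-0->s1 s1-1->s2 s2-0->s2 s2-1->s3 s3-0->s3 s3-1->s3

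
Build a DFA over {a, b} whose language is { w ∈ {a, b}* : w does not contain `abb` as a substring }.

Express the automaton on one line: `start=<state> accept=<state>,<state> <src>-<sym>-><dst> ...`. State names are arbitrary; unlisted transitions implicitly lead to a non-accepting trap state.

Track partial matches of the forbidden pattern `abb`. State s3 is a dead state reached once `abb` has occurred; every other state accepts. s0 means no part of `abb` is currently matched.
4 states suffice.
        a   b  
>* s0   s1  s0 
 * s1   s1  s2 
 * s2   s1  s3 
   s3   s3  s3 
(> = start, * = accepting)

start=s0 accept=s0,s1,s2 s0-a->s1 s0-b->s0 s1-a->s1 s1-b->s2 s2-a->s1 s2-b->s3 s3-a->s3 s3-b->s3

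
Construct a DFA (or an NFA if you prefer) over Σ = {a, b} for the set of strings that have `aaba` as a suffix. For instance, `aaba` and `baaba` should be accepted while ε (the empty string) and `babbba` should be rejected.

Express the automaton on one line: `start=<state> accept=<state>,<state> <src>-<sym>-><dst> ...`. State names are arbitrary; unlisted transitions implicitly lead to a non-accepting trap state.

Remember how much of `aaba` the current input suffix matches. State S0 means no match yet; S1 means the last symbol is `a`; S2 means the last 2 symbols are `aa`; S3 means the last 3 symbols are `aab`; S4 means the last 4 symbols are `aaba`. Only S4 accepts. On a mismatch, fall back to the longest proper suffix that is still a prefix of `aaba`.
        a   b  
>  S0   S1  S0 
   S1   S2  S0 
   S2   S2  S3 
   S3   S4  S0 
 * S4   S2  S0 
(> = start, * = accepting)

start=S0 accept=S4 S0-a->S1 S0-b->S0 S1-a->S2 S1-b->S0 S2-a->S2 S2-b->S3 S3-a->S4 S3-b->S0 S4-a->S2 S4-b->S0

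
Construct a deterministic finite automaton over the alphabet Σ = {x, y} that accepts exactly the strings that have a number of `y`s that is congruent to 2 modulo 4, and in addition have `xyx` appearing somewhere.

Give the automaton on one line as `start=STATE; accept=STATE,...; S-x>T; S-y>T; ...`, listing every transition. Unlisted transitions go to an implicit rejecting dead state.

Run two small machines in parallel and take their product. The first has 4 states tracking the count of `y`s modulo 4; the second has 4 states tracking whether and how much of `xyx` has been seen. A product state is a pair (one from each), accepting exactly when both do.
16 states suffice.
          x    y  
>  q0     q1   q2 
   q1     q1   q3 
   q2     q4   q5 
   q3     q6   q5 
   q4     q4   q7 
   q5     q8   q9 
   q6     q6  q10 
   q7    q10   q9 
   q8     q8  q11 
   q9    q12   q0 
 * q10   q10  q13 
   q11   q13   q0 
   q12   q12  q14 
   q13   q13  q15 
   q14   q15   q2 
   q15   q15   q6 
(> = start, * = accepting)

start=q0; accept=q10; q0-x>q1; q0-y>q2; q1-x>q1; q1-y>q3; q2-x>q4; q2-y>q5; q3-x>q6; q3-y>q5; q4-x>q4; q4-y>q7; q5-x>q8; q5-y>q9; q6-x>q6; q6-y>q10; q7-x>q10; q7-y>q9; q8-x>q8; q8-y>q11; q9-x>q12; q9-y>q0; q10-x>q10; q10-y>q13; q11-x>q13; q11-y>q0; q12-x>q12; q12-y>q14; q13-x>q13; q13-y>q15; q14-x>q15; q14-y>q2; q15-x>q15; q15-y>q6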